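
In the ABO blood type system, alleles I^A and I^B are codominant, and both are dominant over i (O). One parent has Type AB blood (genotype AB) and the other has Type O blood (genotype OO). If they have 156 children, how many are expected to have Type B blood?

Cross: AB × OO
Possible offspring genotypes: 2 AO, 2 BO
Blood type counts: 2 Type A, 2 Type B
Probability of Type B: 2/4 = 1/2
Expected count = 1/2 × 156 = 78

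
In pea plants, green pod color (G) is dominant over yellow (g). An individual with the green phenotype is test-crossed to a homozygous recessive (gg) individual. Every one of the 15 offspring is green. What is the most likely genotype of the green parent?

Test cross: ? × gg
All offspring are green.
If the unknown parent were heterozygous (Gg), about half of 15 offspring would be yellow; none are. The unknown parent is most likely homozygous dominant (GG).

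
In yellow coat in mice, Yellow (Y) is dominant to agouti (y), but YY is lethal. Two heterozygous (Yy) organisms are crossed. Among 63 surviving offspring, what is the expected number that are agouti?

Cross: Yy × Yy
Punnett square offspring (before lethality): 1 YY, 2 Yy, 1 yy
The YY genotype is lethal (embryos die); surviving offspring: 2 Yy, 1 yy
agouti: 1 out of 3 → fraction 1/3
Expected count = 1/3 × 63 = 21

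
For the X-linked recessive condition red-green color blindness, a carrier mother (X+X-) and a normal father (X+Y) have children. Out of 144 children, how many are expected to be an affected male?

Cross: X+X- × X+Y
Offspring: 1 X+X+, 1 X+Y, 1 X+X-, 1 X-Y
Probability of an affected male: 1/4
Expected count = 1/4 × 144 = 36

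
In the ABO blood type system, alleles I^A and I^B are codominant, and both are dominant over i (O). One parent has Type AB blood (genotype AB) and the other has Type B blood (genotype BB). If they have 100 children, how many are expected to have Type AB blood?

Cross: AB × BB
Possible offspring genotypes: 2 AB, 2 BB
Blood type counts: 2 Type AB, 2 Type B
Probability of Type AB: 2/4 = 1/2
Expected count = 1/2 × 100 = 50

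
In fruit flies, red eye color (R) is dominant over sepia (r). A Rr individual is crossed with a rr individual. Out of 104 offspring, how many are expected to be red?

Punnett square for Rr × rr:
Offspring genotypes: 2 Rr, 2 rr
red: 2, sepia: 2
red: 2 out of 4 → fraction 1/2
Expected count = 1/2 × 104 = 52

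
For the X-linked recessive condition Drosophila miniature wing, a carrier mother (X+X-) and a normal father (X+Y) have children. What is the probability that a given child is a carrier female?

Cross: X+X- × X+Y
Offspring: 1 X+X+, 1 X+Y, 1 X+X-, 1 X-Y
Probability of a carrier female: 1/4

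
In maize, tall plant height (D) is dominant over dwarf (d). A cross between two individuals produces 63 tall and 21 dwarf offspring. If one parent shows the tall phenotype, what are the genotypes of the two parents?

Observed offspring: 63 tall, 21 dwarf
The observed ratio simplifies to 3:1. Dwarf (dd) offspring appear, so each parent must contribute one d allele. The parent stated to show tall carries D, so it is Dd. The other parent is then either Dd or dd: Dd × dd would give a 1:1 split, whereas Dd × Dd gives 3:1 — matching the data. So both parents are heterozygous (Dd × Dd).
Parent genotypes: Dd × Dd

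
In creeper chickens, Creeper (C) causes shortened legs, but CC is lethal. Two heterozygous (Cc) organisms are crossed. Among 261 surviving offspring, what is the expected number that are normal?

Cross: Cc × Cc
Punnett square offspring (before lethality): 1 CC, 2 Cc, 1 cc
The CC genotype is lethal (embryos die); surviving offspring: 2 Cc, 1 cc
normal: 1 out of 3 → fraction 1/3
Expected count = 1/3 × 261 = 87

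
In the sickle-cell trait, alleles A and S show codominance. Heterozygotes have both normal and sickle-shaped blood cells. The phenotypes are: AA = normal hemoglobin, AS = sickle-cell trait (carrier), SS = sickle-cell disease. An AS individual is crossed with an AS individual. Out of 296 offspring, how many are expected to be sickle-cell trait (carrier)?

Punnett square for AS × AS:
Offspring genotypes: 1 AA, 2 AS, 1 SS
Phenotype counts: 1 normal hemoglobin, 2 sickle-cell trait (carrier), 1 sickle-cell disease
sickle-cell trait (carrier): 2 out of 4 → fraction 1/2
Expected count = 1/2 × 296 = 148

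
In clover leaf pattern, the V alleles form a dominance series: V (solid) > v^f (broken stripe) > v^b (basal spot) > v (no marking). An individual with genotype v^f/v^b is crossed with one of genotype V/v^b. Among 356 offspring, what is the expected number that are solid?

Cross: v^f/v^b × V/v^b
Allele dominance: V > v^f > v^b > v
Offspring genotypes: 1 V/v^f, 1 v^f/v^b, 1 V/v^b, 1 v^b/v^b
Phenotype counts: 2 solid, 1 broken stripe, 1 basal spot
solid: 2 out of 4 → fraction 1/2
Expected count = 1/2 × 356 = 178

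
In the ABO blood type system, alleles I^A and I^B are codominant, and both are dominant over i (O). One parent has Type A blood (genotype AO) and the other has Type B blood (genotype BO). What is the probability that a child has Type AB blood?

Cross: AO × BO
Possible offspring genotypes: 1 AB, 1 AO, 1 BO, 1 OO
Blood type counts: 1 Type AB, 1 Type A, 1 Type B, 1 Type O
Probability of Type AB: 1/4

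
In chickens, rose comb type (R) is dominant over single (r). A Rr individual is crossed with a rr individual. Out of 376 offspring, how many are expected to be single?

Punnett square for Rr × rr:
Offspring genotypes: 2 Rr, 2 rr
rose: 2, single: 2
single: 2 out of 4 → fraction 1/2
Expected count = 1/2 × 376 = 188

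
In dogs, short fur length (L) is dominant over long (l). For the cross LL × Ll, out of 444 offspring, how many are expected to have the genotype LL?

Punnett square for LL × Ll:
Offspring genotypes: 2 LL, 2 Ll
Total offspring: 4
Count with target: 2
Probability: 2/4 = 1/2
Expected count = 1/2 × 444 = 222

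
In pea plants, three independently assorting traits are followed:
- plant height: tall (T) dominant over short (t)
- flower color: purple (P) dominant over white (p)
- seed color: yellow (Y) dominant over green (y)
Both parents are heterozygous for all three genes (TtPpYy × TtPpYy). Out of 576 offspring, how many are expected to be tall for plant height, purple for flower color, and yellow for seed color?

Trihybrid cross: TtPpYy × TtPpYy
Each trait segregates independently with a 3:1 phenotypic ratio, so each gene contributes 3/4 (dominant) or 1/4 (recessive).
Target: tall (plant height), purple (flower color), yellow (seed color)
Probability = product of independent per-trait probabilities
= 3/4 × 3/4 × 3/4 = 27/64
Expected count = 27/64 × 576 = 243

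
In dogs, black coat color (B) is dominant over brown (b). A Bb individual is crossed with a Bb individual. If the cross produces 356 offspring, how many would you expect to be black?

Punnett square for Bb × Bb:
Offspring genotypes: 1 BB, 2 Bb, 1 bb
black: 3, brown: 1
black: 3 out of 4 → fraction 3/4
Expected count = 3/4 × 356 = 267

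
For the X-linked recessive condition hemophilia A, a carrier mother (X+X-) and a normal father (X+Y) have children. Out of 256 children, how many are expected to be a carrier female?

Cross: X+X- × X+Y
Offspring: 1 X+X+, 1 X+Y, 1 X+X-, 1 X-Y
Probability of a carrier female: 1/4
Expected count = 1/4 × 256 = 64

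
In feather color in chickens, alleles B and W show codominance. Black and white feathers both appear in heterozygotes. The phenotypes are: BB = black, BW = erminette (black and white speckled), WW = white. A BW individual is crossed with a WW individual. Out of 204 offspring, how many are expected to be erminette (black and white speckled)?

Punnett square for BW × WW:
Offspring genotypes: 2 BW, 2 WW
Phenotype counts: 2 erminette (black and white speckled), 2 white
erminette (black and white speckled): 2 out of 4 → fraction 1/2
Expected count = 1/2 × 204 = 102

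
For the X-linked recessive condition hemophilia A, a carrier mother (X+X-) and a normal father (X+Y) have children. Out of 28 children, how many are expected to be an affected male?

Cross: X+X- × X+Y
Offspring: 1 X+X+, 1 X+Y, 1 X+X-, 1 X-Y
Probability of an affected male: 1/4
Expected count = 1/4 × 28 = 7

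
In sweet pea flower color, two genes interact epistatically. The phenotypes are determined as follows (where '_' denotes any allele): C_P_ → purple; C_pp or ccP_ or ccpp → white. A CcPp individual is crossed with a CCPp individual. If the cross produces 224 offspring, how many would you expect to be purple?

Cross: CcPp × CCPp — consider each gene separately:
C gene: Cc × CC → 2 CC, 2 Cc → 4 C_ (out of 4)
P gene: Pp × Pp → 1 PP, 2 Pp, 1 pp → 3 P_ : 1 pp (out of 4)
Genotype classes (out of 4 × 4 = 16): C_P_ = 4×3 = 12; C_pp = 4×1 = 4
Apply the phenotype rules: C_P_ (12) → purple; C_pp (4) → white
Phenotype counts (out of 16): 12 purple, 4 white
purple: 12 out of 16 → fraction 3/4
Expected count = 3/4 × 224 = 168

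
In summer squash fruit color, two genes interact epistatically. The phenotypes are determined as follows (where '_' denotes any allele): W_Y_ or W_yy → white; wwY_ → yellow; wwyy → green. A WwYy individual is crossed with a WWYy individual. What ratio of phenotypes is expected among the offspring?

Cross: WwYy × WWYy — consider each gene separately:
W gene: Ww × WW → 2 WW, 2 Ww → 4 W_ (out of 4)
Y gene: Yy × Yy → 1 YY, 2 Yy, 1 yy → 3 Y_ : 1 yy (out of 4)
Genotype classes (out of 4 × 4 = 16): W_Y_ = 4×3 = 12; W_yy = 4×1 = 4
Apply the phenotype rules: W_Y_ (12) + W_yy (4) → white
Phenotype counts (out of 16): 16 white
Ratio: all white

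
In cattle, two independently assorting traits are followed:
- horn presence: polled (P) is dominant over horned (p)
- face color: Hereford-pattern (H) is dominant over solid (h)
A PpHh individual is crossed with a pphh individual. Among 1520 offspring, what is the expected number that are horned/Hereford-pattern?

Dihybrid cross PpHh × pphh — consider each gene separately:
horn presence: Pp × pp → 2 Pp, 2 pp → 2 P_ : 2 pp (out of 4)
face color: Hh × hh → 2 Hh, 2 hh → 2 H_ : 2 hh (out of 4)
Combine (counts out of 4 × 4 = 16): polled/Hereford-pattern (P_H_) = 2×2 = 4; polled/solid (P_hh) = 2×2 = 4; horned/Hereford-pattern (ppH_) = 2×2 = 4; horned/solid (pphh) = 2×2 = 4
Phenotype counts (out of 16): 4 polled/Hereford-pattern, 4 polled/solid, 4 horned/Hereford-pattern, 4 horned/solid
horned/Hereford-pattern: 4 out of 16 → fraction 1/4
Expected count = 1/4 × 1520 = 380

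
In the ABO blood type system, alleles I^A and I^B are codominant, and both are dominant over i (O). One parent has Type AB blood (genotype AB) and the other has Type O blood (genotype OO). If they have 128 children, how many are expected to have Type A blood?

Cross: AB × OO
Possible offspring genotypes: 2 AO, 2 BO
Blood type counts: 2 Type A, 2 Type B
Probability of Type A: 2/4 = 1/2
Expected count = 1/2 × 128 = 64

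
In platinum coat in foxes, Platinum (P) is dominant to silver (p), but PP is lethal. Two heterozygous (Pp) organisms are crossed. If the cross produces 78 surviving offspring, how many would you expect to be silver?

Cross: Pp × Pp
Punnett square offspring (before lethality): 1 PP, 2 Pp, 1 pp
The PP genotype is lethal (embryos die); surviving offspring: 2 Pp, 1 pp
silver: 1 out of 3 → fraction 1/3
Expected count = 1/3 × 78 = 26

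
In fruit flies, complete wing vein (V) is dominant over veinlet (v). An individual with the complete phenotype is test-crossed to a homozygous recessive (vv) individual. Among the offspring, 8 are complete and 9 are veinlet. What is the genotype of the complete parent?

Test cross: ? × vv
Offspring: 8 complete, 9 veinlet — approximately 1:1.
A 1:1 ratio in a test cross indicates the unknown parent is heterozygous (Vv).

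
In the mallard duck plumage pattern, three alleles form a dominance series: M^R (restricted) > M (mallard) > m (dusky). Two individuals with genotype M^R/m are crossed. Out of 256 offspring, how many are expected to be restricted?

Cross: M^R/m × M^R/m
Allele dominance: M^R > M > m
Offspring genotypes: 1 M^R/M^R, 2 M^R/m, 1 m/m
Phenotype counts: 3 restricted, 1 dusky
restricted: 3 out of 4 → fraction 3/4
Expected count = 3/4 × 256 = 192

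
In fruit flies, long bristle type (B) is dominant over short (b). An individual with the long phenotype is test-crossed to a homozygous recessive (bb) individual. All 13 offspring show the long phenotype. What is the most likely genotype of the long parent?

Test cross: ? × bb
All offspring are long.
If the unknown parent were heterozygous (Bb), about half of 13 offspring would be short; none are. The unknown parent is most likely homozygous dominant (BB).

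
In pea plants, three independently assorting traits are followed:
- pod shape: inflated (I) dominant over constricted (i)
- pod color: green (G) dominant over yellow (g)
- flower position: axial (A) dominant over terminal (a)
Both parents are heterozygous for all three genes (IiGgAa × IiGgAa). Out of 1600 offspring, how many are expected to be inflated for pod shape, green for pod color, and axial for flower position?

Trihybrid cross: IiGgAa × IiGgAa
Each trait segregates independently with a 3:1 phenotypic ratio, so each gene contributes 3/4 (dominant) or 1/4 (recessive).
Target: inflated (pod shape), green (pod color), axial (flower position)
Probability = product of independent per-trait probabilities
= 3/4 × 3/4 × 3/4 = 27/64
Expected count = 27/64 × 1600 = 675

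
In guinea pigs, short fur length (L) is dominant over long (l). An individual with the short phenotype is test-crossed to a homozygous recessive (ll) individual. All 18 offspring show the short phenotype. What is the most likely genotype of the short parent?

Test cross: ? × ll
All offspring are short.
If the unknown parent were heterozygous (Ll), about half of 18 offspring would be long; none are. The unknown parent is most likely homozygous dominant (LL).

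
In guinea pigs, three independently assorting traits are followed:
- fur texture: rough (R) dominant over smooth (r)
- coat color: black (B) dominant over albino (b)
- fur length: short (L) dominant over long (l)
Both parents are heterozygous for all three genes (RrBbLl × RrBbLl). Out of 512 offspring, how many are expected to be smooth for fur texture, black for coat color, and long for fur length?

Trihybrid cross: RrBbLl × RrBbLl
Each trait segregates independently with a 3:1 phenotypic ratio, so each gene contributes 3/4 (dominant) or 1/4 (recessive).
Target: smooth (fur texture), black (coat color), long (fur length)
Probability = product of independent per-trait probabilities
= 1/4 × 3/4 × 1/4 = 3/64
Expected count = 3/64 × 512 = 24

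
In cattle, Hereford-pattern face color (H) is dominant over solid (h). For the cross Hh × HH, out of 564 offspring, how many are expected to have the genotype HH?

Punnett square for Hh × HH:
Offspring genotypes: 2 HH, 2 Hh
Total offspring: 4
Count with target: 2
Probability: 2/4 = 1/2
Expected count = 1/2 × 564 = 282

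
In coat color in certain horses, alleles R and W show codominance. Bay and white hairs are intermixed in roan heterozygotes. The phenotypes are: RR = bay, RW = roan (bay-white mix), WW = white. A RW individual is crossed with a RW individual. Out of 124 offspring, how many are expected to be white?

Punnett square for RW × RW:
Offspring genotypes: 1 RR, 2 RW, 1 WW
Phenotype counts: 1 bay, 2 roan (bay-white mix), 1 white
white: 1 out of 4 → fraction 1/4
Expected count = 1/4 × 124 = 31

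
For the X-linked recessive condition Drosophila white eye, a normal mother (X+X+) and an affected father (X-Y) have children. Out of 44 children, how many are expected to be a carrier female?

Cross: X+X+ × X-Y
Offspring: 2 X+X-, 2 X+Y
Probability of a carrier female: 2/4 = 1/2
Expected count = 1/2 × 44 = 22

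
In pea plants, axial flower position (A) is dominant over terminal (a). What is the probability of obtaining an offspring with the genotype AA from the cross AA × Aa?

Punnett square for AA × Aa:
Offspring genotypes: 2 AA, 2 Aa
Total offspring: 4
Count with target: 2
Probability: 2/4 = 1/2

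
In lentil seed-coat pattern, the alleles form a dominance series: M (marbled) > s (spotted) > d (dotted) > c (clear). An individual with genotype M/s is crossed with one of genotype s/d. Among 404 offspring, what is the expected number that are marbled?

Cross: M/s × s/d
Allele dominance: M > s > d > c
Offspring genotypes: 1 M/s, 1 M/d, 1 s/s, 1 s/d
Phenotype counts: 2 marbled, 2 spotted
marbled: 2 out of 4 → fraction 1/2
Expected count = 1/2 × 404 = 202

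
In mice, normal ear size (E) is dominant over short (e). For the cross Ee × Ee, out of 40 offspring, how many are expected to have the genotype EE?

Punnett square for Ee × Ee:
Offspring genotypes: 1 EE, 2 Ee, 1 ee
Total offspring: 4
Count with target: 1
Probability: 1/4
Expected count = 1/4 × 40 = 10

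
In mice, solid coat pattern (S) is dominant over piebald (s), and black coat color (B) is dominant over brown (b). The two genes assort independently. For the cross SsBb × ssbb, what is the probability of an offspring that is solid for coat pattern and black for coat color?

Dihybrid cross SsBb × ssbb — consider each gene separately:
coat pattern: Ss × ss → 2 Ss, 2 ss → 2 S_ : 2 ss (out of 4)
coat color: Bb × bb → 2 Bb, 2 bb → 2 B_ : 2 bb (out of 4)
Looking for: solid (S_) and black (B_)
P(solid) = 2/4, P(black) = 2/4
P(both) = 2/4 × 2/4 = 4/16 = 1/4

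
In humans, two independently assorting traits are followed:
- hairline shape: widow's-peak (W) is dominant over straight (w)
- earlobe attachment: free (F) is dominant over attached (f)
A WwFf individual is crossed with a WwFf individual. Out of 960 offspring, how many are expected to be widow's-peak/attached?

Dihybrid cross WwFf × WwFf — consider each gene separately:
hairline shape: Ww × Ww → 1 WW, 2 Ww, 1 ww → 3 W_ : 1 ww (out of 4)
earlobe attachment: Ff × Ff → 1 FF, 2 Ff, 1 ff → 3 F_ : 1 ff (out of 4)
Combine (counts out of 4 × 4 = 16): widow's-peak/free (W_F_) = 3×3 = 9; widow's-peak/attached (W_ff) = 3×1 = 3; straight/free (wwF_) = 1×3 = 3; straight/attached (wwff) = 1×1 = 1
Phenotype counts (out of 16): 9 widow's-peak/free, 3 widow's-peak/attached, 3 straight/free, 1 straight/attached
widow's-peak/attached: 3 out of 16 → fraction 3/16
Expected count = 3/16 × 960 = 180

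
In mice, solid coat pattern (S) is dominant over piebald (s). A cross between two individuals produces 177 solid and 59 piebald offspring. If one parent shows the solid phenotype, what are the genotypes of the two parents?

Observed offspring: 177 solid, 59 piebald
The observed ratio simplifies to 3:1. Piebald (ss) offspring appear, so each parent must contribute one s allele. The parent stated to show solid carries S, so it is Ss. The other parent is then either Ss or ss: Ss × ss would give a 1:1 split, whereas Ss × Ss gives 3:1 — matching the data. So both parents are heterozygous (Ss × Ss).
Parent genotypes: Ss × Ss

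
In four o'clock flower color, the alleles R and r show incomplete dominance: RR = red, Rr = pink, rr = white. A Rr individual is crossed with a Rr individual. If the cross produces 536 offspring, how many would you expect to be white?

Punnett square for Rr × Rr:
Offspring genotypes: 1 RR, 2 Rr, 1 rr
Phenotype counts: 1 red, 2 pink, 1 white
white: 1 out of 4 → fraction 1/4
Expected count = 1/4 × 536 = 134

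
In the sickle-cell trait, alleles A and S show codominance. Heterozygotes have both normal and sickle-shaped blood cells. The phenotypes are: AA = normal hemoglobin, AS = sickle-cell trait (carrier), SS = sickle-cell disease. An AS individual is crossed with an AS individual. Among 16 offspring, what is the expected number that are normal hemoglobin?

Punnett square for AS × AS:
Offspring genotypes: 1 AA, 2 AS, 1 SS
Phenotype counts: 1 normal hemoglobin, 2 sickle-cell trait (carrier), 1 sickle-cell disease
normal hemoglobin: 1 out of 4 → fraction 1/4
Expected count = 1/4 × 16 = 4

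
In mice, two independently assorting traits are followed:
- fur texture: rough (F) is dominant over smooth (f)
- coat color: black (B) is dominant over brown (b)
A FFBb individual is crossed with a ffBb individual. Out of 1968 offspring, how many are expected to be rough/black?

Dihybrid cross FFBb × ffBb — consider each gene separately:
fur texture: FF × ff → 4 Ff → 4 F_ (out of 4)
coat color: Bb × Bb → 1 BB, 2 Bb, 1 bb → 3 B_ : 1 bb (out of 4)
Combine (counts out of 4 × 4 = 16): rough/black (F_B_) = 4×3 = 12; rough/brown (F_bb) = 4×1 = 4
Phenotype counts (out of 16): 12 rough/black, 4 rough/brown
rough/black: 12 out of 16 → fraction 3/4
Expected count = 3/4 × 1968 = 1476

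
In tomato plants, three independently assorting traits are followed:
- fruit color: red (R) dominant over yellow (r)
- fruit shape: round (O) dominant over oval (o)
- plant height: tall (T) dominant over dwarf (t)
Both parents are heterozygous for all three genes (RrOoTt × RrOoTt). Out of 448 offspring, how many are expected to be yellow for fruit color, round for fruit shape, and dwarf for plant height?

Trihybrid cross: RrOoTt × RrOoTt
Each trait segregates independently with a 3:1 phenotypic ratio, so each gene contributes 3/4 (dominant) or 1/4 (recessive).
Target: yellow (fruit color), round (fruit shape), dwarf (plant height)
Probability = product of independent per-trait probabilities
= 1/4 × 3/4 × 1/4 = 3/64
Expected count = 3/64 × 448 = 21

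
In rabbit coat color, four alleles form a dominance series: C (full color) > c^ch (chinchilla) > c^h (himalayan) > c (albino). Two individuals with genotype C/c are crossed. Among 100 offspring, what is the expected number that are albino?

Cross: C/c × C/c
Allele dominance: C > c^ch > c^h > c
Offspring genotypes: 1 C/C, 2 C/c, 1 c/c
Phenotype counts: 3 full color, 1 albino
albino: 1 out of 4 → fraction 1/4
Expected count = 1/4 × 100 = 25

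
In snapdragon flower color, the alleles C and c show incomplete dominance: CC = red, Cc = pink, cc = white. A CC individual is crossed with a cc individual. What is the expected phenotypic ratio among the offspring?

Punnett square for CC × cc:
Offspring genotypes: 4 Cc
Phenotype counts: 4 pink
Ratio: all pink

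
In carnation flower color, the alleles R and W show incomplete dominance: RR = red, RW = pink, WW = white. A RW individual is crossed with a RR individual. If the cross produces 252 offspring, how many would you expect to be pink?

Punnett square for RW × RR:
Offspring genotypes: 2 RR, 2 RW
Phenotype counts: 2 red, 2 pink
pink: 2 out of 4 → fraction 1/2
Expected count = 1/2 × 252 = 126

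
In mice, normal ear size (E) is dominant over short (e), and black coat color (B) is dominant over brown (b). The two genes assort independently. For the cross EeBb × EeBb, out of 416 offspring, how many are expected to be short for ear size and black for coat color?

Dihybrid cross EeBb × EeBb — consider each gene separately:
ear size: Ee × Ee → 1 EE, 2 Ee, 1 ee → 3 E_ : 1 ee (out of 4)
coat color: Bb × Bb → 1 BB, 2 Bb, 1 bb → 3 B_ : 1 bb (out of 4)
Looking for: short (ee) and black (B_)
P(short) = 1/4, P(black) = 3/4
P(both) = 1/4 × 3/4 = 3/16
Expected count = 3/16 × 416 = 78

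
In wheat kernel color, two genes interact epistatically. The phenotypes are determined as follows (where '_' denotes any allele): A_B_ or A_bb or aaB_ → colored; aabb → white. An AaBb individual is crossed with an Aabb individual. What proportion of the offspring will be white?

Cross: AaBb × Aabb — consider each gene separately:
A gene: Aa × Aa → 1 AA, 2 Aa, 1 aa → 3 A_ : 1 aa (out of 4)
B gene: Bb × bb → 2 Bb, 2 bb → 2 B_ : 2 bb (out of 4)
Genotype classes (out of 4 × 4 = 16): A_B_ = 3×2 = 6; A_bb = 3×2 = 6; aaB_ = 1×2 = 2; aabb = 1×2 = 2
Apply the phenotype rules: A_B_ (6) + A_bb (6) + aaB_ (2) → colored; aabb (2) → white
Phenotype counts (out of 16): 14 colored, 2 white
white: 2 out of 16
Probability: 2/16 = 1/8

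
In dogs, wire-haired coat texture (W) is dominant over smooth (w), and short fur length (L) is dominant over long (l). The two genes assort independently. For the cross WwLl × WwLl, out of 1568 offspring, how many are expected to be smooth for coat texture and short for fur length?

Dihybrid cross WwLl × WwLl — consider each gene separately:
coat texture: Ww × Ww → 1 WW, 2 Ww, 1 ww → 3 W_ : 1 ww (out of 4)
fur length: Ll × Ll → 1 LL, 2 Ll, 1 ll → 3 L_ : 1 ll (out of 4)
Looking for: smooth (ww) and short (L_)
P(smooth) = 1/4, P(short) = 3/4
P(both) = 1/4 × 3/4 = 3/16
Expected count = 3/16 × 1568 = 294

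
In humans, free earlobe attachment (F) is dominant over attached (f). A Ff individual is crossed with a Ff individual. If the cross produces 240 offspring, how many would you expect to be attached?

Punnett square for Ff × Ff:
Offspring genotypes: 1 FF, 2 Ff, 1 ff
free: 3, attached: 1
attached: 1 out of 4 → fraction 1/4
Expected count = 1/4 × 240 = 60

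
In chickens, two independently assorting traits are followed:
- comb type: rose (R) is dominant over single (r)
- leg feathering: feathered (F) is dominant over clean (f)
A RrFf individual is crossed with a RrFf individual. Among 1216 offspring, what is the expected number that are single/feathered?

Dihybrid cross RrFf × RrFf — consider each gene separately:
comb type: Rr × Rr → 1 RR, 2 Rr, 1 rr → 3 R_ : 1 rr (out of 4)
leg feathering: Ff × Ff → 1 FF, 2 Ff, 1 ff → 3 F_ : 1 ff (out of 4)
Combine (counts out of 4 × 4 = 16): rose/feathered (R_F_) = 3×3 = 9; rose/clean (R_ff) = 3×1 = 3; single/feathered (rrF_) = 1×3 = 3; single/clean (rrff) = 1×1 = 1
Phenotype counts (out of 16): 9 rose/feathered, 3 rose/clean, 3 single/feathered, 1 single/clean
single/feathered: 3 out of 16 → fraction 3/16
Expected count = 3/16 × 1216 = 228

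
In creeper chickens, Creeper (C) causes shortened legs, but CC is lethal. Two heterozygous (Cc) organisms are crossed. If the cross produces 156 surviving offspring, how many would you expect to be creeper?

Cross: Cc × Cc
Punnett square offspring (before lethality): 1 CC, 2 Cc, 1 cc
The CC genotype is lethal (embryos die); surviving offspring: 2 Cc, 1 cc
creeper: 2 out of 3 → fraction 2/3
Expected count = 2/3 × 156 = 104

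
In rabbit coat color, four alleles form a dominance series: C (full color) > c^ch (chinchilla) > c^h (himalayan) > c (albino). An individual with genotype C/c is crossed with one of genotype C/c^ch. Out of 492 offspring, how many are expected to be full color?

Cross: C/c × C/c^ch
Allele dominance: C > c^ch > c^h > c
Offspring genotypes: 1 C/C, 1 C/c^ch, 1 C/c, 1 c^ch/c
Phenotype counts: 3 full color, 1 chinchilla
full color: 3 out of 4 → fraction 3/4
Expected count = 3/4 × 492 = 369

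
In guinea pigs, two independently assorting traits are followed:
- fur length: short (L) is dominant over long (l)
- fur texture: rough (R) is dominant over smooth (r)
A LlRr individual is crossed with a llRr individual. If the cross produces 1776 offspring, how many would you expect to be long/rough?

Dihybrid cross LlRr × llRr — consider each gene separately:
fur length: Ll × ll → 2 Ll, 2 ll → 2 L_ : 2 ll (out of 4)
fur texture: Rr × Rr → 1 RR, 2 Rr, 1 rr → 3 R_ : 1 rr (out of 4)
Combine (counts out of 4 × 4 = 16): short/rough (L_R_) = 2×3 = 6; short/smooth (L_rr) = 2×1 = 2; long/rough (llR_) = 2×3 = 6; long/smooth (llrr) = 2×1 = 2
Phenotype counts (out of 16): 6 short/rough, 2 short/smooth, 6 long/rough, 2 long/smooth
long/rough: 6 out of 16 → fraction 3/8
Expected count = 3/8 × 1776 = 666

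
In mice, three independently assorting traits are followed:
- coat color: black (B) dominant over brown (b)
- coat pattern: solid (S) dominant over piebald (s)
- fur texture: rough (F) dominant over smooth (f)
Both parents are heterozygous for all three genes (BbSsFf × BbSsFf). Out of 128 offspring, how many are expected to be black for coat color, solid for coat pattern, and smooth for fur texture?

Trihybrid cross: BbSsFf × BbSsFf
Each trait segregates independently with a 3:1 phenotypic ratio, so each gene contributes 3/4 (dominant) or 1/4 (recessive).
Target: black (coat color), solid (coat pattern), smooth (fur texture)
Probability = product of independent per-trait probabilities
= 3/4 × 3/4 × 1/4 = 9/64
Expected count = 9/64 × 128 = 18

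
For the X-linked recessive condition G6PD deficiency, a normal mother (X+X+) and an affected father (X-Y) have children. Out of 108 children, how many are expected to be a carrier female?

Cross: X+X+ × X-Y
Offspring: 2 X+X-, 2 X+Y
Probability of a carrier female: 2/4 = 1/2
Expected count = 1/2 × 108 = 54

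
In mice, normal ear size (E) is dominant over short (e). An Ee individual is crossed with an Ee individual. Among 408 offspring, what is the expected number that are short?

Punnett square for Ee × Ee:
Offspring genotypes: 1 EE, 2 Ee, 1 ee
normal: 3, short: 1
short: 1 out of 4 → fraction 1/4
Expected count = 1/4 × 408 = 102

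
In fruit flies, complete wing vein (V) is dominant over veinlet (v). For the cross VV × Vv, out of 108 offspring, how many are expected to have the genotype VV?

Punnett square for VV × Vv:
Offspring genotypes: 2 VV, 2 Vv
Total offspring: 4
Count with target: 2
Probability: 2/4 = 1/2
Expected count = 1/2 × 108 = 54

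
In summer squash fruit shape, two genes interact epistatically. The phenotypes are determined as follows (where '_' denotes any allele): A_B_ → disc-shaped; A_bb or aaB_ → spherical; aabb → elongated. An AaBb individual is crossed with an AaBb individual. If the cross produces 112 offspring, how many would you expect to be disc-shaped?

Cross: AaBb × AaBb — consider each gene separately:
A gene: Aa × Aa → 1 AA, 2 Aa, 1 aa → 3 A_ : 1 aa (out of 4)
B gene: Bb × Bb → 1 BB, 2 Bb, 1 bb → 3 B_ : 1 bb (out of 4)
Genotype classes (out of 4 × 4 = 16): A_B_ = 3×3 = 9; A_bb = 3×1 = 3; aaB_ = 1×3 = 3; aabb = 1×1 = 1
Apply the phenotype rules: A_B_ (9) → disc-shaped; A_bb (3) + aaB_ (3) → spherical; aabb (1) → elongated
Phenotype counts (out of 16): 9 disc-shaped, 6 spherical, 1 elongated
disc-shaped: 9 out of 16 → fraction 9/16
Expected count = 9/16 × 112 = 63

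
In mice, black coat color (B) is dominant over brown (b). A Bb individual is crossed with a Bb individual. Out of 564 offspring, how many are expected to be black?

Punnett square for Bb × Bb:
Offspring genotypes: 1 BB, 2 Bb, 1 bb
black: 3, brown: 1
black: 3 out of 4 → fraction 3/4
Expected count = 3/4 × 564 = 423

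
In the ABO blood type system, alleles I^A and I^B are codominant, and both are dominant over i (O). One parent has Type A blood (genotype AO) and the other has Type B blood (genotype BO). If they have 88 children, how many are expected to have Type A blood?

Cross: AO × BO
Possible offspring genotypes: 1 AB, 1 AO, 1 BO, 1 OO
Blood type counts: 1 Type AB, 1 Type A, 1 Type B, 1 Type O
Probability of Type A: 1/4
Expected count = 1/4 × 88 = 22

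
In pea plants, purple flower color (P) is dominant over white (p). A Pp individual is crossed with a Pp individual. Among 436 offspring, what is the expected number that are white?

Punnett square for Pp × Pp:
Offspring genotypes: 1 PP, 2 Pp, 1 pp
purple: 3, white: 1
white: 1 out of 4 → fraction 1/4
Expected count = 1/4 × 436 = 109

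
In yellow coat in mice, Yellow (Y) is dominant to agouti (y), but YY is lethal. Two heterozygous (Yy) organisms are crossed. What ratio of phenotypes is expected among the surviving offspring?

Cross: Yy × Yy
Punnett square offspring (before lethality): 1 YY, 2 Yy, 1 yy
The YY genotype is lethal (embryos die); surviving offspring: 2 Yy, 1 yy
Ratio: 2 yellow : 1 agouti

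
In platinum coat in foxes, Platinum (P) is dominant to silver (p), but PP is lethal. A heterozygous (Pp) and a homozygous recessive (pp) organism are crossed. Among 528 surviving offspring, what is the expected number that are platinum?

Cross: Pp × pp
Punnett square offspring (before lethality): 2 Pp, 2 pp
No PP offspring are produced in this cross.
platinum: 2 out of 4 → fraction 1/2
Expected count = 1/2 × 528 = 264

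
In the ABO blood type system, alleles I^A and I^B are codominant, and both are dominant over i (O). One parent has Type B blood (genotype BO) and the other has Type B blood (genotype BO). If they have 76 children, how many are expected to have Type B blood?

Cross: BO × BO
Possible offspring genotypes: 1 BB, 2 BO, 1 OO
Blood type counts: 3 Type B, 1 Type O
Probability of Type B: 3/4
Expected count = 3/4 × 76 = 57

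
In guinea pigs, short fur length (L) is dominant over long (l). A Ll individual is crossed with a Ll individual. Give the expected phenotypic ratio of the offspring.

Punnett square for Ll × Ll:
Offspring genotypes: 1 LL, 2 Ll, 1 ll
short: 3, long: 1
Ratio: 3:1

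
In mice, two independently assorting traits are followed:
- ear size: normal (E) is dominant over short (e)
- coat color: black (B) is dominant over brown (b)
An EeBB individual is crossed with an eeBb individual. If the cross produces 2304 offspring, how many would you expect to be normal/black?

Dihybrid cross EeBB × eeBb — consider each gene separately:
ear size: Ee × ee → 2 Ee, 2 ee → 2 E_ : 2 ee (out of 4)
coat color: BB × Bb → 2 BB, 2 Bb → 4 B_ (out of 4)
Combine (counts out of 4 × 4 = 16): normal/black (E_B_) = 2×4 = 8; short/black (eeB_) = 2×4 = 8
Phenotype counts (out of 16): 8 normal/black, 8 short/black
normal/black: 8 out of 16 → fraction 1/2
Expected count = 1/2 × 2304 = 1152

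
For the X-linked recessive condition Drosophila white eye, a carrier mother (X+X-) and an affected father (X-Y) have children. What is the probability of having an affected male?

Cross: X+X- × X-Y
Offspring: 1 X+X-, 1 X+Y, 1 X-X-, 1 X-Y
Probability of an affected male: 1/4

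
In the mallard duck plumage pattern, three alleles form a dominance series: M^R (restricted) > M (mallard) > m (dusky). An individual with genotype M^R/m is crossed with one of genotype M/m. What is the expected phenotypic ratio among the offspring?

Cross: M^R/m × M/m
Allele dominance: M^R > M > m
Offspring genotypes: 1 M^R/M, 1 M^R/m, 1 M/m, 1 m/m
Phenotype counts: 2 restricted, 1 mallard, 1 dusky
Ratio: 2 restricted : 1 mallard : 1 dusky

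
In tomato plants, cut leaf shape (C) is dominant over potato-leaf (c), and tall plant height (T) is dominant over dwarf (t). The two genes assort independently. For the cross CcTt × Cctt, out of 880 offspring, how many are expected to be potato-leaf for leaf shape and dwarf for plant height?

Dihybrid cross CcTt × Cctt — consider each gene separately:
leaf shape: Cc × Cc → 1 CC, 2 Cc, 1 cc → 3 C_ : 1 cc (out of 4)
plant height: Tt × tt → 2 Tt, 2 tt → 2 T_ : 2 tt (out of 4)
Looking for: potato-leaf (cc) and dwarf (tt)
P(potato-leaf) = 1/4, P(dwarf) = 2/4
P(both) = 1/4 × 2/4 = 2/16 = 1/8
Expected count = 1/8 × 880 = 110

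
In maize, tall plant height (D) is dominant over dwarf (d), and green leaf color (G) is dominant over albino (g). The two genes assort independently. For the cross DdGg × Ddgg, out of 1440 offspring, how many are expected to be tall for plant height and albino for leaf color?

Dihybrid cross DdGg × Ddgg — consider each gene separately:
plant height: Dd × Dd → 1 DD, 2 Dd, 1 dd → 3 D_ : 1 dd (out of 4)
leaf color: Gg × gg → 2 Gg, 2 gg → 2 G_ : 2 gg (out of 4)
Looking for: tall (D_) and albino (gg)
P(tall) = 3/4, P(albino) = 2/4
P(both) = 3/4 × 2/4 = 6/16 = 3/8
Expected count = 3/8 × 1440 = 540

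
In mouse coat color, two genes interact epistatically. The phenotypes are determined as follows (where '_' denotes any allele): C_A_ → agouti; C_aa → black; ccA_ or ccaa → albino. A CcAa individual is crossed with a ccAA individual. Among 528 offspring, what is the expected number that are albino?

Cross: CcAa × ccAA — consider each gene separately:
C gene: Cc × cc → 2 Cc, 2 cc → 2 C_ : 2 cc (out of 4)
A gene: Aa × AA → 2 AA, 2 Aa → 4 A_ (out of 4)
Genotype classes (out of 4 × 4 = 16): C_A_ = 2×4 = 8; ccA_ = 2×4 = 8
Apply the phenotype rules: C_A_ (8) → agouti; ccA_ (8) → albino
Phenotype counts (out of 16): 8 agouti, 8 albino
albino: 8 out of 16 → fraction 1/2
Expected count = 1/2 × 528 = 264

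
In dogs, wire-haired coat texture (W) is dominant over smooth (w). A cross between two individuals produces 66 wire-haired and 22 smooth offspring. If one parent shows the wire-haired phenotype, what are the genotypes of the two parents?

Observed offspring: 66 wire-haired, 22 smooth
The observed ratio simplifies to 3:1. Smooth (ww) offspring appear, so each parent must contribute one w allele. The parent stated to show wire-haired carries W, so it is Ww. The other parent is then either Ww or ww: Ww × ww would give a 1:1 split, whereas Ww × Ww gives 3:1 — matching the data. So both parents are heterozygous (Ww × Ww).
Parent genotypes: Ww × Ww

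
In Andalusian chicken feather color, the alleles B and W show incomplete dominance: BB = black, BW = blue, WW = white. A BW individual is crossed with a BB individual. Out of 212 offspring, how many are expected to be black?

Punnett square for BW × BB:
Offspring genotypes: 2 BB, 2 BW
Phenotype counts: 2 black, 2 blue
black: 2 out of 4 → fraction 1/2
Expected count = 1/2 × 212 = 106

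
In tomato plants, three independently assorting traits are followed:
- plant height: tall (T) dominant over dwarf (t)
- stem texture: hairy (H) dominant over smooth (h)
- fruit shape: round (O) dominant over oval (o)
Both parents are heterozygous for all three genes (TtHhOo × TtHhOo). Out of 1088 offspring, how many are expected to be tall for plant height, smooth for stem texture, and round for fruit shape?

Trihybrid cross: TtHhOo × TtHhOo
Each trait segregates independently with a 3:1 phenotypic ratio, so each gene contributes 3/4 (dominant) or 1/4 (recessive).
Target: tall (plant height), smooth (stem texture), round (fruit shape)
Probability = product of independent per-trait probabilities
= 3/4 × 1/4 × 3/4 = 9/64
Expected count = 9/64 × 1088 = 153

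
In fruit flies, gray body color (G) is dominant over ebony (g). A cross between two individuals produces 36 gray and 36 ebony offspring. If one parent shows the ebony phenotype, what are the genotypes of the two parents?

Observed offspring: 36 gray, 36 ebony
The observed ratio simplifies to 1:1. One parent shows ebony, so its genotype must be gg. A 1:1 offspring split requires the other parent to be heterozygous (Gg).
Parent genotypes: gg × Gg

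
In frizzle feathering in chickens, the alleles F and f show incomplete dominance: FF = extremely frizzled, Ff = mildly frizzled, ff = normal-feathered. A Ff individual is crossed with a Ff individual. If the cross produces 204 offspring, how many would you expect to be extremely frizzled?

Punnett square for Ff × Ff:
Offspring genotypes: 1 FF, 2 Ff, 1 ff
Phenotype counts: 1 extremely frizzled, 2 mildly frizzled, 1 normal-feathered
extremely frizzled: 1 out of 4 → fraction 1/4
Expected count = 1/4 × 204 = 51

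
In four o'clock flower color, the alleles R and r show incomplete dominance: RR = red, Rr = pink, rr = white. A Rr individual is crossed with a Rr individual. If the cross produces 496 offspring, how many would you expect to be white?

Punnett square for Rr × Rr:
Offspring genotypes: 1 RR, 2 Rr, 1 rr
Phenotype counts: 1 red, 2 pink, 1 white
white: 1 out of 4 → fraction 1/4
Expected count = 1/4 × 496 = 124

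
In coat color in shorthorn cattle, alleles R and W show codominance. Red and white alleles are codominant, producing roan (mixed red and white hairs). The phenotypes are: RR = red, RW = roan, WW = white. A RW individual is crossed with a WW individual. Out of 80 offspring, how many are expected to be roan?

Punnett square for RW × WW:
Offspring genotypes: 2 RW, 2 WW
Phenotype counts: 2 roan, 2 white
roan: 2 out of 4 → fraction 1/2
Expected count = 1/2 × 80 = 40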